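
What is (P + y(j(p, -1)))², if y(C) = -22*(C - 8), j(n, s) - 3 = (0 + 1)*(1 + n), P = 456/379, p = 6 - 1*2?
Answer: 207936/143641 ≈ 1.4476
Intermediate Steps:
p = 4 (p = 6 - 2 = 4)
P = 456/379 (P = 456*(1/379) = 456/379 ≈ 1.2032)
j(n, s) = 4 + n (j(n, s) = 3 + (0 + 1)*(1 + n) = 3 + 1*(1 + n) = 3 + (1 + n) = 4 + n)
y(C) = 176 - 22*C (y(C) = -22*(-8 + C) = 176 - 22*C)
(P + y(j(p, -1)))² = (456/379 + (176 - 22*(4 + 4)))² = (456/379 + (176 - 22*8))² = (456/379 + (176 - 176))² = (456/379 + 0)² = (456/379)² = 207936/143641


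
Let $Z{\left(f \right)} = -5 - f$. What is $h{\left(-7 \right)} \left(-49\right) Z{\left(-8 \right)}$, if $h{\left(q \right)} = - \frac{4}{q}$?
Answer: $-84$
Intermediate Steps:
$h{\left(-7 \right)} \left(-49\right) Z{\left(-8 \right)} = - \frac{4}{-7} \left(-49\right) \left(-5 - -8\right) = \left(-4\right) \left(- \frac{1}{7}\right) \left(-49\right) \left(-5 + 8\right) = \frac{4}{7} \left(-49\right) 3 = \left(-28\right) 3 = -84$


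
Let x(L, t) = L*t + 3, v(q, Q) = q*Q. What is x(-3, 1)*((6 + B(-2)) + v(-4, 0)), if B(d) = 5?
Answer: 0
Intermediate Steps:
v(q, Q) = Q*q
x(L, t) = 3 + L*t
x(-3, 1)*((6 + B(-2)) + v(-4, 0)) = (3 - 3*1)*((6 + 5) + 0*(-4)) = (3 - 3)*(11 + 0) = 0*11 = 0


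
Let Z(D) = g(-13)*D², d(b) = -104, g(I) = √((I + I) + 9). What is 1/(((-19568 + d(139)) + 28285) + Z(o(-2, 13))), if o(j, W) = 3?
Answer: 319/2747598 - I*√17/8242794 ≈ 0.0001161 - 5.0021e-7*I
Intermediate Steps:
g(I) = √(9 + 2*I) (g(I) = √(2*I + 9) = √(9 + 2*I))
Z(D) = I*√17*D² (Z(D) = √(9 + 2*(-13))*D² = √(9 - 26)*D² = √(-17)*D² = (I*√17)*D² = I*√17*D²)
1/(((-19568 + d(139)) + 28285) + Z(o(-2, 13))) = 1/(((-19568 - 104) + 28285) + I*√17*3²) = 1/((-19672 + 28285) + I*√17*9) = 1/(8613 + 9*I*√17)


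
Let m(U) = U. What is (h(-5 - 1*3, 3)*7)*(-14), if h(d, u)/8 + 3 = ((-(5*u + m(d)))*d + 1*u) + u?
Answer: -46256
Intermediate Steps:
h(d, u) = -24 + 16*u + 8*d*(-d - 5*u) (h(d, u) = -24 + 8*(((-(5*u + d))*d + 1*u) + u) = -24 + 8*(((-(d + 5*u))*d + u) + u) = -24 + 8*(((-d - 5*u)*d + u) + u) = -24 + 8*((d*(-d - 5*u) + u) + u) = -24 + 8*((u + d*(-d - 5*u)) + u) = -24 + 8*(2*u + d*(-d - 5*u)) = -24 + (16*u + 8*d*(-d - 5*u)) = -24 + 16*u + 8*d*(-d - 5*u))
(h(-5 - 1*3, 3)*7)*(-14) = ((-24 - 8*(-5 - 1*3)**2 + 16*3 - 40*(-5 - 1*3)*3)*7)*(-14) = ((-24 - 8*(-5 - 3)**2 + 48 - 40*(-5 - 3)*3)*7)*(-14) = ((-24 - 8*(-8)**2 + 48 - 40*(-8)*3)*7)*(-14) = ((-24 - 8*64 + 48 + 960)*7)*(-14) = ((-24 - 512 + 48 + 960)*7)*(-14) = (472*7)*(-14) = 3304*(-14) = -46256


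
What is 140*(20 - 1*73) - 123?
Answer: -7543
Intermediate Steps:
140*(20 - 1*73) - 123 = 140*(20 - 73) - 123 = 140*(-53) - 123 = -7420 - 123 = -7543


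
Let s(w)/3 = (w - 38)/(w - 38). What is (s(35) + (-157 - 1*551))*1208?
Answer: -851640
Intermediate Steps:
s(w) = 3 (s(w) = 3*((w - 38)/(w - 38)) = 3*((-38 + w)/(-38 + w)) = 3*1 = 3)
(s(35) + (-157 - 1*551))*1208 = (3 + (-157 - 1*551))*1208 = (3 + (-157 - 551))*1208 = (3 - 708)*1208 = -705*1208 = -851640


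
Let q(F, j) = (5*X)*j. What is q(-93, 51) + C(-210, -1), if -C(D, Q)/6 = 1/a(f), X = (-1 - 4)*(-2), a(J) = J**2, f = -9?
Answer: 68848/27 ≈ 2549.9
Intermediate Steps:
X = 10 (X = -5*(-2) = 10)
C(D, Q) = -2/27 (C(D, Q) = -6/((-9)**2) = -6/81 = -6*1/81 = -2/27)
q(F, j) = 50*j (q(F, j) = (5*10)*j = 50*j)
q(-93, 51) + C(-210, -1) = 50*51 - 2/27 = 2550 - 2/27 = 68848/27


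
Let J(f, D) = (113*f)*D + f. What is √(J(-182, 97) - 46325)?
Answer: I*√2041409 ≈ 1428.8*I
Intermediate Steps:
J(f, D) = f + 113*D*f (J(f, D) = 113*D*f + f = f + 113*D*f)
√(J(-182, 97) - 46325) = √(-182*(1 + 113*97) - 46325) = √(-182*(1 + 10961) - 46325) = √(-182*10962 - 46325) = √(-1995084 - 46325) = √(-2041409) = I*√2041409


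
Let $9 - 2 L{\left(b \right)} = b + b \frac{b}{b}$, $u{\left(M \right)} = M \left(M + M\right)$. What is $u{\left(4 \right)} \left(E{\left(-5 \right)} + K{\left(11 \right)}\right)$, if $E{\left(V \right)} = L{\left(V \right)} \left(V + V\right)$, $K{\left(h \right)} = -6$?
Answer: $-3232$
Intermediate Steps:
$u{\left(M \right)} = 2 M^{2}$ ($u{\left(M \right)} = M 2 M = 2 M^{2}$)
$L{\left(b \right)} = \frac{9}{2} - b$ ($L{\left(b \right)} = \frac{9}{2} - \frac{b + b \frac{b}{b}}{2} = \frac{9}{2} - \frac{b + b 1}{2} = \frac{9}{2} - \frac{b + b}{2} = \frac{9}{2} - \frac{2 b}{2} = \frac{9}{2} - b$)
$E{\left(V \right)} = 2 V \left(\frac{9}{2} - V\right)$ ($E{\left(V \right)} = \left(\frac{9}{2} - V\right) \left(V + V\right) = \left(\frac{9}{2} - V\right) 2 V = 2 V \left(\frac{9}{2} - V\right)$)
$u{\left(4 \right)} \left(E{\left(-5 \right)} + K{\left(11 \right)}\right) = 2 \cdot 4^{2} \left(- 5 \left(9 - -10\right) - 6\right) = 2 \cdot 16 \left(- 5 \left(9 + 10\right) - 6\right) = 32 \left(\left(-5\right) 19 - 6\right) = 32 \left(-95 - 6\right) = 32 \left(-101\right) = -3232$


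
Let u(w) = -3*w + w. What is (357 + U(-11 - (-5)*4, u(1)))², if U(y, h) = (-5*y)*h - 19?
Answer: 183184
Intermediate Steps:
u(w) = -2*w
U(y, h) = -19 - 5*h*y (U(y, h) = -5*h*y - 19 = -19 - 5*h*y)
(357 + U(-11 - (-5)*4, u(1)))² = (357 + (-19 - 5*(-2*1)*(-11 - (-5)*4)))² = (357 + (-19 - 5*(-2)*(-11 - 1*(-20))))² = (357 + (-19 - 5*(-2)*(-11 + 20)))² = (357 + (-19 - 5*(-2)*9))² = (357 + (-19 + 90))² = (357 + 71)² = 428² = 183184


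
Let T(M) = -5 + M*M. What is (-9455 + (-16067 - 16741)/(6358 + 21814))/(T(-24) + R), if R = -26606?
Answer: 66599767/183364505 ≈ 0.36321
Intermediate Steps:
T(M) = -5 + M²
(-9455 + (-16067 - 16741)/(6358 + 21814))/(T(-24) + R) = (-9455 + (-16067 - 16741)/(6358 + 21814))/((-5 + (-24)²) - 26606) = (-9455 - 32808/28172)/((-5 + 576) - 26606) = (-9455 - 32808*1/28172)/(571 - 26606) = (-9455 - 8202/7043)/(-26035) = -66599767/7043*(-1/26035) = 66599767/183364505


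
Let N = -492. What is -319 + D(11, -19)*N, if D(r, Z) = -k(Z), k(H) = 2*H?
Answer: -19015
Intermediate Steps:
D(r, Z) = -2*Z
-319 + D(11, -19)*N = -319 - 2*(-19)*(-492) = -319 + 38*(-492) = -319 - 18696 = -19015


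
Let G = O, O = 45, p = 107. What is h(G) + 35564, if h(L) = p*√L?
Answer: 35564 + 321*√5 ≈ 36282.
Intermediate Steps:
G = 45
h(L) = 107*√L
h(G) + 35564 = 107*√45 + 35564 = 107*(3*√5) + 35564 = 321*√5 + 35564 = 35564 + 321*√5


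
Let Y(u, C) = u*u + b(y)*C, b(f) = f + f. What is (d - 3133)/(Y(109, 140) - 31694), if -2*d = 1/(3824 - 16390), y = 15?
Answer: 78738555/392385916 ≈ 0.20067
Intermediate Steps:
b(f) = 2*f
Y(u, C) = u² + 30*C (Y(u, C) = u*u + (2*15)*C = u² + 30*C)
d = 1/25132 (d = -1/(2*(3824 - 16390)) = -½/(-12566) = -½*(-1/12566) = 1/25132 ≈ 3.9790e-5)
(d - 3133)/(Y(109, 140) - 31694) = (1/25132 - 3133)/((109² + 30*140) - 31694) = -78738555/(25132*((11881 + 4200) - 31694)) = -78738555/(25132*(16081 - 31694)) = -78738555/25132/(-15613) = -78738555/25132*(-1/15613) = 78738555/392385916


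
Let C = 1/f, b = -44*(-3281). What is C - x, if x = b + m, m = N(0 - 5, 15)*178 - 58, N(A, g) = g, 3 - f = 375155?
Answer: -55138340353/375152 ≈ -1.4698e+5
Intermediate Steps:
f = -375152 (f = 3 - 1*375155 = 3 - 375155 = -375152)
m = 2612 (m = 15*178 - 58 = 2670 - 58 = 2612)
b = 144364
x = 146976 (x = 144364 + 2612 = 146976)
C = -1/375152 (C = 1/(-375152) = -1/375152 ≈ -2.6656e-6)
C - x = -1/375152 - 1*146976 = -1/375152 - 146976 = -55138340353/375152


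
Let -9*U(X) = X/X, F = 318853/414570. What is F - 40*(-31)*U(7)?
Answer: -170399041/1243710 ≈ -137.01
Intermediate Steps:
F = 318853/414570 (F = 318853*(1/414570) = 318853/414570 ≈ 0.76912)
U(X) = -⅑ (U(X) = -X/(9*X) = -⅑*1 = -⅑)
F - 40*(-31)*U(7) = 318853/414570 - 40*(-31)*(-1)/9 = 318853/414570 - (-1240)*(-1)/9 = 318853/414570 - 1*1240/9 = 318853/414570 - 1240/9 = -170399041/1243710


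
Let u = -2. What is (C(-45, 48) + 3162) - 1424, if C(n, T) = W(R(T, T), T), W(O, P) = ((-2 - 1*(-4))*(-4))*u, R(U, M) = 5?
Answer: 1754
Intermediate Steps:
W(O, P) = 16 (W(O, P) = ((-2 - 1*(-4))*(-4))*(-2) = ((-2 + 4)*(-4))*(-2) = (2*(-4))*(-2) = -8*(-2) = 16)
C(n, T) = 16
(C(-45, 48) + 3162) - 1424 = (16 + 3162) - 1424 = 3178 - 1424 = 1754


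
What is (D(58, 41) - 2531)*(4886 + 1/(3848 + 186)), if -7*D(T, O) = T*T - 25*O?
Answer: -197653133500/14119 ≈ -1.3999e+7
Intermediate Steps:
D(T, O) = -T²/7 + 25*O/7 (D(T, O) = -(T*T - 25*O)/7 = -(T² - 25*O)/7 = -T²/7 + 25*O/7)
(D(58, 41) - 2531)*(4886 + 1/(3848 + 186)) = ((-⅐*58² + (25/7)*41) - 2531)*(4886 + 1/(3848 + 186)) = ((-⅐*3364 + 1025/7) - 2531)*(4886 + 1/4034) = ((-3364/7 + 1025/7) - 2531)*(4886 + 1/4034) = (-2339/7 - 2531)*(19710125/4034) = -20056/7*19710125/4034 = -197653133500/14119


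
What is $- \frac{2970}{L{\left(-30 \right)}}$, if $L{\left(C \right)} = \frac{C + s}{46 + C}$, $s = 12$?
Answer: $2640$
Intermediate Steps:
$L{\left(C \right)} = \frac{12 + C}{46 + C}$ ($L{\left(C \right)} = \frac{C + 12}{46 + C} = \frac{12 + C}{46 + C}$)
$- \frac{2970}{L{\left(-30 \right)}} = - \frac{2970}{\frac{1}{46 - 30} \left(12 - 30\right)} = - \frac{2970}{\frac{1}{16} \left(-18\right)} = - \frac{2970}{- \frac{9}{8}} = \left(-2970\right) \left(- \frac{8}{9}\right) = 2640$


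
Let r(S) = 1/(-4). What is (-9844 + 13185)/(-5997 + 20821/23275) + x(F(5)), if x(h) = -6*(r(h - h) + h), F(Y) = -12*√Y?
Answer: 65788628/69779677 + 72*√5 ≈ 161.94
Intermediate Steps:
r(S) = -¼
x(h) = 3/2 - 6*h (x(h) = -6*(-¼ + h) = 3/2 - 6*h)
(-9844 + 13185)/(-5997 + 20821/23275) + x(F(5)) = (-9844 + 13185)/(-5997 + 20821/23275) + (3/2 - (-72)*√5) = 3341/(-5997 + 20821*(1/23275)) + (3/2 + 72*√5) = 3341/(-5997 + 20821/23275) + (3/2 + 72*√5) = 3341/(-139559354/23275) + (3/2 + 72*√5) = 3341*(-23275/139559354) + (3/2 + 72*√5) = -77761775/139559354 + (3/2 + 72*√5) = 65788628/69779677 + 72*√5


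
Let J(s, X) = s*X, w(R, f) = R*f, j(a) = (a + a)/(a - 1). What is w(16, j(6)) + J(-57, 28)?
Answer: -7788/5 ≈ -1557.6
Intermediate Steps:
j(a) = 2*a/(-1 + a) (j(a) = (2*a)/(-1 + a) = 2*a/(-1 + a))
J(s, X) = X*s
w(16, j(6)) + J(-57, 28) = 16*(2*6/(-1 + 6)) + 28*(-57) = 16*(2*6/5) - 1596 = 16*(2*6*(⅕)) - 1596 = 16*(12/5) - 1596 = 192/5 - 1596 = -7788/5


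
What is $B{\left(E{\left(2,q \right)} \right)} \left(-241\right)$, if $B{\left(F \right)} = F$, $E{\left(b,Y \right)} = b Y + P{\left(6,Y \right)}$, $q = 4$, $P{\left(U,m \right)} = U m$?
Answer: $-7712$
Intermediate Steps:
$E{\left(b,Y \right)} = 6 Y + Y b$ ($E{\left(b,Y \right)} = b Y + 6 Y = Y b + 6 Y = 6 Y + Y b$)
$B{\left(E{\left(2,q \right)} \right)} \left(-241\right) = 4 \left(6 + 2\right) \left(-241\right) = 4 \cdot 8 \left(-241\right) = 32 \left(-241\right) = -7712$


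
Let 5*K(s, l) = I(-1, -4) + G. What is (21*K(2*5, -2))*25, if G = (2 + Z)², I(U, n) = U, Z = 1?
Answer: 840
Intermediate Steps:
G = 9 (G = (2 + 1)² = 3² = 9)
K(s, l) = 8/5 (K(s, l) = (-1 + 9)/5 = (⅕)*8 = 8/5)
(21*K(2*5, -2))*25 = (21*(8/5))*25 = (168/5)*25 = 840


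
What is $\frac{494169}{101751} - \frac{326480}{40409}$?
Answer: $- \frac{339763881}{105427081} \approx -3.2227$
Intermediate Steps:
$\frac{494169}{101751} - \frac{326480}{40409} = 494169 \cdot \frac{1}{101751} - \frac{326480}{40409} = \frac{12671}{2609} - \frac{326480}{40409} = - \frac{339763881}{105427081}$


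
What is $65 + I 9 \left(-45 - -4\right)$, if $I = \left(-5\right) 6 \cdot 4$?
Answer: $44345$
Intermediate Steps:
$I = -120$ ($I = \left(-30\right) 4 = -120$)
$65 + I 9 \left(-45 - -4\right) = 65 + \left(-120\right) 9 \left(-45 - -4\right) = 65 - 1080 \left(-45 + 4\right) = 65 - -44280 = 65 + 44280 = 44345$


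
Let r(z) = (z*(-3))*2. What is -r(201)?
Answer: 1206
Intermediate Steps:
r(z) = -6*z (r(z) = -3*z*2 = -6*z)
-r(201) = -(-6)*201 = -1*(-1206) = 1206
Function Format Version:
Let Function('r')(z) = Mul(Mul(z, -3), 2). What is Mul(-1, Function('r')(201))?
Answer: 1206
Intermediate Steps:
Function('r')(z) = Mul(-6, z) (Function('r')(z) = Mul(Mul(-3, z), 2) = Mul(-6, z))
Mul(-1, Function('r')(201)) = Mul(-1, Mul(-6, 201)) = Mul(-1, -1206) = 1206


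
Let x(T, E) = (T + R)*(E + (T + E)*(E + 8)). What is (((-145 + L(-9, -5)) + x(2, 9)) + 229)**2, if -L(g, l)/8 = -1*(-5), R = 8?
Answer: 4016016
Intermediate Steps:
L(g, l) = -40 (L(g, l) = -(-8)*(-5) = -8*5 = -40)
x(T, E) = (8 + T)*(E + (8 + E)*(E + T)) (x(T, E) = (T + 8)*(E + (T + E)*(E + 8)) = (8 + T)*(E + (E + T)*(8 + E)) = (8 + T)*(E + (8 + E)*(E + T)))
(((-145 + L(-9, -5)) + x(2, 9)) + 229)**2 = (((-145 - 40) + (8*9**2 + 8*2**2 + 64*2 + 72*9 + 9*2**2 + 2*9**2 + 17*9*2)) + 229)**2 = ((-185 + (8*81 + 8*4 + 128 + 648 + 9*4 + 2*81 + 306)) + 229)**2 = ((-185 + (648 + 32 + 128 + 648 + 36 + 162 + 306)) + 229)**2 = ((-185 + 1960) + 229)**2 = (1775 + 229)**2 = 2004**2 = 4016016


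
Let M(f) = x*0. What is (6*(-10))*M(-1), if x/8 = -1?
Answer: 0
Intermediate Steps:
x = -8 (x = 8*(-1) = -8)
M(f) = 0 (M(f) = -8*0 = 0)
(6*(-10))*M(-1) = (6*(-10))*0 = -60*0 = 0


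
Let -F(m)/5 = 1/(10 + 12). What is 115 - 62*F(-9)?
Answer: 1420/11 ≈ 129.09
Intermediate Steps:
F(m) = -5/22 (F(m) = -5/(10 + 12) = -5/22)
115 - 62*F(-9) = 115 - 62*(-5/22) = 115 + 155/11 = 1420/11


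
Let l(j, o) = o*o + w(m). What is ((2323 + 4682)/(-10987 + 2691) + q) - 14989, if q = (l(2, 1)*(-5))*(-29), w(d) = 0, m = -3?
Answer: -123152829/8296 ≈ -14845.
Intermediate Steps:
l(j, o) = o² (l(j, o) = o*o + 0 = o² + 0 = o²)
q = 145 (q = (1²*(-5))*(-29) = (1*(-5))*(-29) = -5*(-29) = 145)
((2323 + 4682)/(-10987 + 2691) + q) - 14989 = ((2323 + 4682)/(-10987 + 2691) + 145) - 14989 = (7005/(-8296) + 145) - 14989 = (7005*(-1/8296) + 145) - 14989 = (-7005/8296 + 145) - 14989 = 1195915/8296 - 14989 = -123152829/8296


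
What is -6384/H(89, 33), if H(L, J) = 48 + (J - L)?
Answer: 798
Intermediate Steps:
H(L, J) = 48 + J - L
-6384/H(89, 33) = -6384/(48 + 33 - 1*89) = -6384/(48 + 33 - 89) = -6384/(-8) = -6384*(-⅛) = 798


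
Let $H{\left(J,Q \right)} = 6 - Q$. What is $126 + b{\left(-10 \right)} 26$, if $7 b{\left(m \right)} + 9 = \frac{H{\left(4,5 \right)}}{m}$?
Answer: $\frac{461}{5} \approx 92.2$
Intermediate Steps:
$b{\left(m \right)} = - \frac{9}{7} + \frac{1}{7 m}$ ($b{\left(m \right)} = - \frac{9}{7} + \frac{\left(6 - 5\right) \frac{1}{m}}{7} = - \frac{9}{7} + \frac{1 \frac{1}{m}}{7} = - \frac{9}{7} + \frac{1}{7 m}$)
$126 + b{\left(-10 \right)} 26 = 126 + \frac{1 - -90}{7 \left(-10\right)} 26 = 126 + \frac{1}{7} \left(- \frac{1}{10}\right) \left(1 + 90\right) 26 = 126 + \frac{1}{7} \left(- \frac{1}{10}\right) 91 \cdot 26 = 126 - \frac{169}{5} = \frac{461}{5}$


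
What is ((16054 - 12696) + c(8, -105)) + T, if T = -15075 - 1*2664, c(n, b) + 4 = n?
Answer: -14377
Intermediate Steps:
c(n, b) = -4 + n
T = -17739 (T = -15075 - 2664 = -17739)
((16054 - 12696) + c(8, -105)) + T = ((16054 - 12696) + (-4 + 8)) - 17739 = (3358 + 4) - 17739 = 3362 - 17739 = -14377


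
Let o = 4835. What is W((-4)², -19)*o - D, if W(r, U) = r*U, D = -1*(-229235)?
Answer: -1699075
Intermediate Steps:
D = 229235
W(r, U) = U*r
W((-4)², -19)*o - D = -19*(-4)²*4835 - 1*229235 = -19*16*4835 - 229235 = -304*4835 - 229235 = -1469840 - 229235 = -1699075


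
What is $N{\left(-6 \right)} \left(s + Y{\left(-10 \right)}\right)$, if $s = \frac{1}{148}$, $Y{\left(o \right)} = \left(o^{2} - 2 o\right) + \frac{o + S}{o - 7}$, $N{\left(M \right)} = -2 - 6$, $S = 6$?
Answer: $- \frac{605058}{629} \approx -961.94$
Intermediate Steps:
$N{\left(M \right)} = -8$
$Y{\left(o \right)} = o^{2} - 2 o + \frac{6 + o}{-7 + o}$ ($Y{\left(o \right)} = \left(o^{2} - 2 o\right) + \frac{o + 6}{o - 7} = \left(o^{2} - 2 o\right) + \frac{6 + o}{-7 + o} = o^{2} - 2 o + \frac{6 + o}{-7 + o}$)
$s = \frac{1}{148} \approx 0.0067568$
$N{\left(-6 \right)} \left(s + Y{\left(-10 \right)}\right) = - 8 \left(\frac{1}{148} + \frac{6 + \left(-10\right)^{3} - 9 \left(-10\right)^{2} + 15 \left(-10\right)}{-7 - 10}\right) = - 8 \left(\frac{1}{148} + \frac{6 - 1000 - 900 - 150}{-17}\right) = - 8 \left(\frac{1}{148} - \frac{6 - 1000 - 900 - 150}{17}\right) = - 8 \left(\frac{1}{148} - - \frac{2044}{17}\right) = - 8 \left(\frac{1}{148} + \frac{2044}{17}\right) = \left(-8\right) \frac{302529}{2516} = - \frac{605058}{629}$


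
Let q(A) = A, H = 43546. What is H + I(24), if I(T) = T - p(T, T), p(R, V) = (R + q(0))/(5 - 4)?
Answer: 43546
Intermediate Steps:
p(R, V) = R (p(R, V) = (R + 0)/(5 - 4) = R/1 = R*1 = R)
I(T) = 0 (I(T) = T - T = 0)
H + I(24) = 43546 + 0 = 43546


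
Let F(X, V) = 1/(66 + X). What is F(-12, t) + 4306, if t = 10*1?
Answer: 232525/54 ≈ 4306.0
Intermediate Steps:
t = 10
F(-12, t) + 4306 = 1/(66 - 12) + 4306 = 1/54 + 4306 = 232525/54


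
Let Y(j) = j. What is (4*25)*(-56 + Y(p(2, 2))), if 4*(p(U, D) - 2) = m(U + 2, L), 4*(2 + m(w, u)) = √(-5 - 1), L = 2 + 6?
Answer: -5450 + 25*I*√6/4 ≈ -5450.0 + 15.309*I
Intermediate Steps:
L = 8
m(w, u) = -2 + I*√6/4 (m(w, u) = -2 + √(-5 - 1)/4 = -2 + √(-6)/4 = -2 + (I*√6)/4 = -2 + I*√6/4)
p(U, D) = 3/2 + I*√6/16 (p(U, D) = 2 + (-2 + I*√6/4)/4 = 2 + (-½ + I*√6/16) = 3/2 + I*√6/16)
(4*25)*(-56 + Y(p(2, 2))) = (4*25)*(-56 + (3/2 + I*√6/16)) = 100*(-109/2 + I*√6/16) = -5450 + 25*I*√6/4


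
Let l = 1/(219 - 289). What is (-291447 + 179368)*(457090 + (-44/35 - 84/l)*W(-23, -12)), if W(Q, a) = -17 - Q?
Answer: -1931422214194/35 ≈ -5.5183e+10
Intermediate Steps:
l = -1/70 (l = 1/(-70) = -1/70 ≈ -0.014286)
(-291447 + 179368)*(457090 + (-44/35 - 84/l)*W(-23, -12)) = (-291447 + 179368)*(457090 + (-44/35 - 84/(-1/70))*(-17 - 1*(-23))) = -112079*(457090 + (-44*1/35 - 84*(-70))*(-17 + 23)) = -112079*(457090 + (-44/35 + 5880)*6) = -112079*(457090 + (205756/35)*6) = -112079*(457090 + 1234536/35) = -112079*17232686/35 = -1931422214194/35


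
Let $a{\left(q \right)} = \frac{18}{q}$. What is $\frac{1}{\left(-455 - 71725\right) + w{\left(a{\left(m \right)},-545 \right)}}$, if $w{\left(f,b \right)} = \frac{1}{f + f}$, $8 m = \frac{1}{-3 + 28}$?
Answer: $- \frac{7200}{519695999} \approx -1.3854 \cdot 10^{-5}$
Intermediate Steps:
$m = \frac{1}{200}$ ($m = \frac{1}{8 \left(-3 + 28\right)} = \frac{1}{8 \cdot 25} = \frac{1}{8} \cdot \frac{1}{25} = \frac{1}{200} \approx 0.005$)
$w{\left(f,b \right)} = \frac{1}{2 f}$
$\frac{1}{\left(-455 - 71725\right) + w{\left(a{\left(m \right)},-545 \right)}} = \frac{1}{\left(-455 - 71725\right) + \frac{1}{2 \cdot 18 \frac{1}{\frac{1}{200}}}} = \frac{1}{\left(-455 - 71725\right) + \frac{1}{2 \cdot 18 \cdot 200}} = \frac{1}{-72180 + \frac{1}{2 \cdot 3600}} = \frac{1}{-72180 + \frac{1}{2} \cdot \frac{1}{3600}} = \frac{1}{-72180 + \frac{1}{7200}} = \frac{1}{- \frac{519695999}{7200}} = - \frac{7200}{519695999}$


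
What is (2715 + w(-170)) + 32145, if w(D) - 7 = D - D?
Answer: 34867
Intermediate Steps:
w(D) = 7 (w(D) = 7 + (D - D) = 7 + 0 = 7)
(2715 + w(-170)) + 32145 = (2715 + 7) + 32145 = 2722 + 32145 = 34867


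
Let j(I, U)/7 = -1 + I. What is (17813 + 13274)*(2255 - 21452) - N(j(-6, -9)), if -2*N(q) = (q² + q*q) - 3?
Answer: -1193549479/2 ≈ -5.9677e+8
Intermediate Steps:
j(I, U) = -7 + 7*I (j(I, U) = 7*(-1 + I) = -7 + 7*I)
N(q) = 3/2 - q² (N(q) = -((q² + q*q) - 3)/2 = -((q² + q²) - 3)/2 = -(2*q² - 3)/2 = -(-3 + 2*q²)/2 = 3/2 - q²)
(17813 + 13274)*(2255 - 21452) - N(j(-6, -9)) = (17813 + 13274)*(2255 - 21452) - (3/2 - (-7 + 7*(-6))²) = 31087*(-19197) - (3/2 - (-7 - 42)²) = -596777139 - (3/2 - 1*(-49)²) = -596777139 - (3/2 - 1*2401) = -596777139 - (3/2 - 2401) = -596777139 - 1*(-4799/2) = -596777139 + 4799/2 = -1193549479/2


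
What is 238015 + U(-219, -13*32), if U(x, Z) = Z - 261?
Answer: 237338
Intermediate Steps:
U(x, Z) = -261 + Z
238015 + U(-219, -13*32) = 238015 + (-261 - 13*32) = 238015 + (-261 - 416) = 238015 - 677 = 237338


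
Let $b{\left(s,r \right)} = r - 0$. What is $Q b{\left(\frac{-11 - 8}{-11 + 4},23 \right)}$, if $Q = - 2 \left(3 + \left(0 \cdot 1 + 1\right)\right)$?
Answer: $-184$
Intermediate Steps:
$b{\left(s,r \right)} = r$ ($b{\left(s,r \right)} = r + 0 = r$)
$Q = -8$ ($Q = - 2 \left(3 + \left(0 + 1\right)\right) = - 2 \left(3 + 1\right) = \left(-2\right) 4 = -8$)
$Q b{\left(\frac{-11 - 8}{-11 + 4},23 \right)} = \left(-8\right) 23 = -184$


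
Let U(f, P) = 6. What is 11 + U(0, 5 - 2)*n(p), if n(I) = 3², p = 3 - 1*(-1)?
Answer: 65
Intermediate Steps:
p = 4 (p = 3 + 1 = 4)
n(I) = 9
11 + U(0, 5 - 2)*n(p) = 11 + 6*9 = 11 + 54 = 65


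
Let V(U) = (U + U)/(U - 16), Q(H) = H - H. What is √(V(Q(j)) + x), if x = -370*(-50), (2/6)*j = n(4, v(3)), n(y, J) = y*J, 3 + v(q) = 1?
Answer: 10*√185 ≈ 136.01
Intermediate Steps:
v(q) = -2 (v(q) = -3 + 1 = -2)
n(y, J) = J*y
j = -24 (j = 3*(-2*4) = 3*(-8) = -24)
Q(H) = 0
V(U) = 2*U/(-16 + U) (V(U) = (2*U)/(-16 + U) = 2*U/(-16 + U))
x = 18500
√(V(Q(j)) + x) = √(2*0/(-16 + 0) + 18500) = √(2*0/(-16) + 18500) = √(2*0*(-1/16) + 18500) = √(0 + 18500) = √18500 = 10*√185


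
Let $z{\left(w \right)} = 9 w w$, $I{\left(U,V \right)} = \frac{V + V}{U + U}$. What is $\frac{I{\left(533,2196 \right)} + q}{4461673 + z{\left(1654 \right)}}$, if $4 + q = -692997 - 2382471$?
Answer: $- \frac{1639224380}{15501301361} \approx -0.10575$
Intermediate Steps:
$q = -3075472$ ($q = -4 - 3075468 = -3075472$)
$I{\left(U,V \right)} = \frac{V}{U}$ ($I{\left(U,V \right)} = \frac{2 V}{2 U} = 2 V \frac{1}{2 U} = \frac{V}{U}$)
$z{\left(w \right)} = 9 w^{2}$
$\frac{I{\left(533,2196 \right)} + q}{4461673 + z{\left(1654 \right)}} = \frac{\frac{2196}{533} - 3075472}{4461673 + 9 \cdot 1654^{2}} = \frac{2196 \cdot \frac{1}{533} - 3075472}{4461673 + 9 \cdot 2735716} = \frac{\frac{2196}{533} - 3075472}{4461673 + 24621444} = - \frac{1639224380}{533 \cdot 29083117} = \left(- \frac{1639224380}{533}\right) \frac{1}{29083117} = - \frac{1639224380}{15501301361}$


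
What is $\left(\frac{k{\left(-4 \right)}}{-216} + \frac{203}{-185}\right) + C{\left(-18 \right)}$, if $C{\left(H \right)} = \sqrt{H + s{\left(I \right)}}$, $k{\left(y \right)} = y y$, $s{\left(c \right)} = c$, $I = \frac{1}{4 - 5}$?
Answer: $- \frac{5851}{4995} + i \sqrt{19} \approx -1.1714 + 4.3589 i$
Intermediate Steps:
$I = -1$ ($I = \frac{1}{-1} = -1$)
$k{\left(y \right)} = y^{2}$
$C{\left(H \right)} = \sqrt{-1 + H}$ ($C{\left(H \right)} = \sqrt{H - 1} = \sqrt{-1 + H}$)
$\left(\frac{k{\left(-4 \right)}}{-216} + \frac{203}{-185}\right) + C{\left(-18 \right)} = \left(\frac{\left(-4\right)^{2}}{-216} + \frac{203}{-185}\right) + \sqrt{-1 - 18} = \left(16 \left(- \frac{1}{216}\right) + 203 \left(- \frac{1}{185}\right)\right) + \sqrt{-19} = \left(- \frac{2}{27} - \frac{203}{185}\right) + i \sqrt{19} = - \frac{5851}{4995} + i \sqrt{19}$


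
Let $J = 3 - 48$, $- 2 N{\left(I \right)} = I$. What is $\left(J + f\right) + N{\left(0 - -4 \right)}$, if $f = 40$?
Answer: $-7$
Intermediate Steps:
$N{\left(I \right)} = - \frac{I}{2}$
$J = -45$ ($J = 3 - 48 = -45$)
$\left(J + f\right) + N{\left(0 - -4 \right)} = \left(-45 + 40\right) - \frac{0 - -4}{2} = -5 - \frac{0 + 4}{2} = -5 - 2 = -7$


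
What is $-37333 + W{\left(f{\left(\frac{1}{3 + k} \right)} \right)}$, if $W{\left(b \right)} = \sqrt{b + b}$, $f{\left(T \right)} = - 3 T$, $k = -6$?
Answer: $-37333 + \sqrt{2} \approx -37332.0$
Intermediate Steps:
$W{\left(b \right)} = \sqrt{2} \sqrt{b}$ ($W{\left(b \right)} = \sqrt{2 b} = \sqrt{2} \sqrt{b}$)
$-37333 + W{\left(f{\left(\frac{1}{3 + k} \right)} \right)} = -37333 + \sqrt{2} \sqrt{- \frac{3}{3 - 6}} = -37333 + \sqrt{2} \sqrt{- \frac{3}{-3}} = -37333 + \sqrt{2} \sqrt{\left(-3\right) \left(- \frac{1}{3}\right)} = -37333 + \sqrt{2} \sqrt{1} = -37333 + \sqrt{2} \cdot 1 = -37333 + \sqrt{2}$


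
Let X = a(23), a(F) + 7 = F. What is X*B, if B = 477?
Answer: 7632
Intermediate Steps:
a(F) = -7 + F
X = 16 (X = -7 + 23 = 16)
X*B = 16*477 = 7632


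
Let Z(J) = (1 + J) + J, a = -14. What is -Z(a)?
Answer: 27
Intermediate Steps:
Z(J) = 1 + 2*J
-Z(a) = -(1 + 2*(-14)) = -(1 - 28) = -1*(-27) = 27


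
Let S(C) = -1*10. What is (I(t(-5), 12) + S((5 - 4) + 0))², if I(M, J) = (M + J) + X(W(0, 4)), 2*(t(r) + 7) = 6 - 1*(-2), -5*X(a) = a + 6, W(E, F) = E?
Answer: 121/25 ≈ 4.8400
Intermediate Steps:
X(a) = -6/5 - a/5 (X(a) = -(a + 6)/5 = -(6 + a)/5 = -6/5 - a/5)
t(r) = -3 (t(r) = -7 + (6 - 1*(-2))/2 = -7 + (6 + 2)/2 = -7 + (½)*8 = -7 + 4 = -3)
S(C) = -10
I(M, J) = -6/5 + J + M (I(M, J) = (M + J) + (-6/5 - ⅕*0) = (J + M) + (-6/5 + 0) = (J + M) - 6/5 = -6/5 + J + M)
(I(t(-5), 12) + S((5 - 4) + 0))² = ((-6/5 + 12 - 3) - 10)² = (39/5 - 10)² = (-11/5)² = 121/25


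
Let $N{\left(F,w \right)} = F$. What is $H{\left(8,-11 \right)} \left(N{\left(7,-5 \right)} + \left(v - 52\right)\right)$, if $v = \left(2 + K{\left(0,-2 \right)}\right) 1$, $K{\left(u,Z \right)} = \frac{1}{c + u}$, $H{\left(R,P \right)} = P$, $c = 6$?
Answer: $\frac{2827}{6} \approx 471.17$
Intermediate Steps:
$K{\left(u,Z \right)} = \frac{1}{6 + u}$
$v = \frac{13}{6}$ ($v = \left(2 + \frac{1}{6 + 0}\right) 1 = \left(2 + \frac{1}{6}\right) 1 = \frac{13}{6} \cdot 1 = \frac{13}{6} \approx 2.1667$)
$H{\left(8,-11 \right)} \left(N{\left(7,-5 \right)} + \left(v - 52\right)\right) = - 11 \left(7 + \left(\frac{13}{6} - 52\right)\right) = - 11 \left(7 - \frac{299}{6}\right) = \left(-11\right) \left(- \frac{257}{6}\right) = \frac{2827}{6}$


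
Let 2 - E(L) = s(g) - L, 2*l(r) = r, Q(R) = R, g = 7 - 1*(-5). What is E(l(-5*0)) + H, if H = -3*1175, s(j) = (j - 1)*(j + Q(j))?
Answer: -3787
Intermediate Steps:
g = 12 (g = 7 + 5 = 12)
s(j) = 2*j*(-1 + j) (s(j) = (j - 1)*(j + j) = (-1 + j)*(2*j) = 2*j*(-1 + j))
l(r) = r/2
E(L) = -262 + L (E(L) = 2 - (2*12*(-1 + 12) - L) = 2 - (2*12*11 - L) = 2 - (264 - L) = 2 + (-264 + L) = -262 + L)
H = -3525
E(l(-5*0)) + H = (-262 + (-5*0)/2) - 3525 = (-262 + (½)*0) - 3525 = (-262 + 0) - 3525 = -262 - 3525 = -3787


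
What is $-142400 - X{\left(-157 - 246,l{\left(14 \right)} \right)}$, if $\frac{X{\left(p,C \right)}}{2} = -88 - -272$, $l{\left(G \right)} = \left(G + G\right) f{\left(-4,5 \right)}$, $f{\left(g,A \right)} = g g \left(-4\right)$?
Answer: $-142768$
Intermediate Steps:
$f{\left(g,A \right)} = - 4 g^{2}$ ($f{\left(g,A \right)} = g^{2} \left(-4\right) = - 4 g^{2}$)
$l{\left(G \right)} = - 128 G$ ($l{\left(G \right)} = \left(G + G\right) \left(- 4 \left(-4\right)^{2}\right) = 2 G \left(\left(-4\right) 16\right) = 2 G \left(-64\right) = - 128 G$)
$X{\left(p,C \right)} = 368$ ($X{\left(p,C \right)} = 2 \left(-88 - -272\right) = 2 \left(-88 + 272\right) = 2 \cdot 184 = 368$)
$-142400 - X{\left(-157 - 246,l{\left(14 \right)} \right)} = -142400 - 368 = -142768$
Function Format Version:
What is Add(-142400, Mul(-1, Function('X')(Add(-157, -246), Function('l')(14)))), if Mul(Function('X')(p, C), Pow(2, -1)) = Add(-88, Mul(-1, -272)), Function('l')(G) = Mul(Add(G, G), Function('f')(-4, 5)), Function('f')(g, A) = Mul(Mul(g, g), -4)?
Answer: -142768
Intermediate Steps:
Function('f')(g, A) = Mul(-4, Pow(g, 2)) (Function('f')(g, A) = Mul(Pow(g, 2), -4) = Mul(-4, Pow(g, 2)))
Function('l')(G) = Mul(-128, G) (Function('l')(G) = Mul(Add(G, G), Mul(-4, Pow(-4, 2))) = Mul(Mul(2, G), Mul(-4, 16)) = Mul(Mul(2, G), -64) = Mul(-128, G))
Function('X')(p, C) = 368 (Function('X')(p, C) = Mul(2, Add(-88, Mul(-1, -272))) = Mul(2, Add(-88, 272)) = Mul(2, 184) = 368)
Add(-142400, Mul(-1, Function('X')(Add(-157, -246), Function('l')(14)))) = Add(-142400, Mul(-1, 368)) = Add(-142400, -368) = -142768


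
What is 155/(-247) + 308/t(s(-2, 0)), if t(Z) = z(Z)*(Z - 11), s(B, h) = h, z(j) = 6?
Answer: -3923/741 ≈ -5.2942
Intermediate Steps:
t(Z) = -66 + 6*Z (t(Z) = 6*(Z - 11) = 6*(-11 + Z) = -66 + 6*Z)
155/(-247) + 308/t(s(-2, 0)) = 155/(-247) + 308/(-66 + 6*0) = 155*(-1/247) + 308/(-66 + 0) = -155/247 + 308/(-66) = -155/247 + 308*(-1/66) = -155/247 - 14/3 = -3923/741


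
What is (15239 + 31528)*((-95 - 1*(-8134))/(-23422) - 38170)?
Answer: -5972986229499/3346 ≈ -1.7851e+9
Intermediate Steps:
(15239 + 31528)*((-95 - 1*(-8134))/(-23422) - 38170) = 46767*((-95 + 8134)*(-1/23422) - 38170) = 46767*(8039*(-1/23422) - 38170) = 46767*(-8039/23422 - 38170) = 46767*(-894025779/23422) = -5972986229499/3346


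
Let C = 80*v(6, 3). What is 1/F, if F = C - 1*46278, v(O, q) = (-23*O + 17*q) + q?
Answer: -1/52998 ≈ -1.8869e-5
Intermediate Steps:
v(O, q) = -23*O + 18*q
C = -6720 (C = 80*(-23*6 + 18*3) = 80*(-138 + 54) = 80*(-84) = -6720)
F = -52998 (F = -6720 - 1*46278 = -6720 - 46278 = -52998)
1/F = 1/(-52998) = -1/52998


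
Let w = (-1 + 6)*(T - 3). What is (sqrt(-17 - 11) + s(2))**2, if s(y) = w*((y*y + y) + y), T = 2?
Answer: 1572 - 160*I*sqrt(7) ≈ 1572.0 - 423.32*I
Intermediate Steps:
w = -5 (w = (-1 + 6)*(2 - 3) = 5*(-1) = -5)
s(y) = -10*y - 5*y**2 (s(y) = -5*((y*y + y) + y) = -5*((y**2 + y) + y) = -5*((y + y**2) + y) = -5*(y**2 + 2*y) = -10*y - 5*y**2)
(sqrt(-17 - 11) + s(2))**2 = (sqrt(-17 - 11) - 5*2*(2 + 2))**2 = (sqrt(-28) - 5*2*4)**2 = (2*I*sqrt(7) - 40)**2 = (-40 + 2*I*sqrt(7))**2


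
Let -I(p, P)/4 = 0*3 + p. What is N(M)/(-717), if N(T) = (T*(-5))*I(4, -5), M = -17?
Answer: 1360/717 ≈ 1.8968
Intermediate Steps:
I(p, P) = -4*p (I(p, P) = -4*(0*3 + p) = -4*(0 + p) = -4*p)
N(T) = 80*T (N(T) = (T*(-5))*(-4*4) = -5*T*(-16) = 80*T)
N(M)/(-717) = (80*(-17))/(-717) = -1360*(-1/717) = 1360/717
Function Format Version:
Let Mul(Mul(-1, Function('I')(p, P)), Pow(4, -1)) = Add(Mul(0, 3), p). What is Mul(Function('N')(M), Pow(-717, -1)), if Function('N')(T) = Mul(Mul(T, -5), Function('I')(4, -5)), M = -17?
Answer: Rational(1360, 717) ≈ 1.8968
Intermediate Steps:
Function('I')(p, P) = Mul(-4, p) (Function('I')(p, P) = Mul(-4, Add(Mul(0, 3), p)) = Mul(-4, Add(0, p)) = Mul(-4, p))
Function('N')(T) = Mul(80, T) (Function('N')(T) = Mul(Mul(T, -5), Mul(-4, 4)) = Mul(Mul(-5, T), -16) = Mul(80, T))
Mul(Function('N')(M), Pow(-717, -1)) = Mul(Mul(80, -17), Pow(-717, -1)) = Mul(-1360, Rational(-1, 717)) = Rational(1360, 717)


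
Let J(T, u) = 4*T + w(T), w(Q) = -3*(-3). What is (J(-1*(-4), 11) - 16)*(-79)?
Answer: -711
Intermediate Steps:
w(Q) = 9
J(T, u) = 9 + 4*T (J(T, u) = 4*T + 9 = 9 + 4*T)
(J(-1*(-4), 11) - 16)*(-79) = ((9 + 4*(-1*(-4))) - 16)*(-79) = ((9 + 4*4) - 16)*(-79) = ((9 + 16) - 16)*(-79) = (25 - 16)*(-79) = 9*(-79) = -711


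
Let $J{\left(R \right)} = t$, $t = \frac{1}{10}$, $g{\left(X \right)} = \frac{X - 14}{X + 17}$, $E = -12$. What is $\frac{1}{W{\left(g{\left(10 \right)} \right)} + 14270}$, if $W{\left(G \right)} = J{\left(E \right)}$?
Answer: $\frac{10}{142701} \approx 7.0077 \cdot 10^{-5}$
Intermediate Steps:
$g{\left(X \right)} = \frac{-14 + X}{17 + X}$
$t = \frac{1}{10} \approx 0.1$
$J{\left(R \right)} = \frac{1}{10}$
$W{\left(G \right)} = \frac{1}{10}$
$\frac{1}{W{\left(g{\left(10 \right)} \right)} + 14270} = \frac{1}{\frac{1}{10} + 14270} = \frac{1}{\frac{142701}{10}} = \frac{10}{142701}$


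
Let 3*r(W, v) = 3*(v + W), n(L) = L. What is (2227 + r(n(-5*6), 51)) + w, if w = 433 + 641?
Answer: 3322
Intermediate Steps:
w = 1074
r(W, v) = W + v (r(W, v) = (3*(v + W))/3 = (3*(W + v))/3 = (3*W + 3*v)/3 = W + v)
(2227 + r(n(-5*6), 51)) + w = (2227 + (-5*6 + 51)) + 1074 = (2227 + (-30 + 51)) + 1074 = (2227 + 21) + 1074 = 2248 + 1074 = 3322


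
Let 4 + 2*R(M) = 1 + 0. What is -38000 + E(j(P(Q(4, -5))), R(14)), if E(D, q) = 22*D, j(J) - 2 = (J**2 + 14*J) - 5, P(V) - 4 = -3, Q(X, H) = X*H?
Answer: -37736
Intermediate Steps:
Q(X, H) = H*X
P(V) = 1 (P(V) = 4 - 3 = 1)
j(J) = -3 + J**2 + 14*J (j(J) = 2 + ((J**2 + 14*J) - 5) = 2 + (-5 + J**2 + 14*J) = -3 + J**2 + 14*J)
R(M) = -3/2 (R(M) = -2 + (1 + 0)/2 = -2 + (1/2)*1 = -2 + 1/2 = -3/2)
-38000 + E(j(P(Q(4, -5))), R(14)) = -38000 + 22*(-3 + 1**2 + 14*1) = -38000 + 22*(-3 + 1 + 14) = -38000 + 22*12 = -38000 + 264 = -37736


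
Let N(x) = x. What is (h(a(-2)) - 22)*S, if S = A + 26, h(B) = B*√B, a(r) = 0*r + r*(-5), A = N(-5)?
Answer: -462 + 210*√10 ≈ 202.08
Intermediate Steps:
A = -5
a(r) = -5*r (a(r) = 0 - 5*r = -5*r)
h(B) = B^(3/2)
S = 21 (S = -5 + 26 = 21)
(h(a(-2)) - 22)*S = ((-5*(-2))^(3/2) - 22)*21 = (10^(3/2) - 22)*21 = (10*√10 - 22)*21 = (-22 + 10*√10)*21 = -462 + 210*√10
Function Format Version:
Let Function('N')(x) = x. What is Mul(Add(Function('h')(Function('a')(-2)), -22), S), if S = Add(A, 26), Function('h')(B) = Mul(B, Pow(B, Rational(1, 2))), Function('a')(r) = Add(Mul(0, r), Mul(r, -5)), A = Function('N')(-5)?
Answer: Add(-462, Mul(210, Pow(10, Rational(1, 2)))) ≈ 202.08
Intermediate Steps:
A = -5
Function('a')(r) = Mul(-5, r) (Function('a')(r) = Add(0, Mul(-5, r)) = Mul(-5, r))
Function('h')(B) = Pow(B, Rational(3, 2))
S = 21 (S = Add(-5, 26) = 21)
Mul(Add(Function('h')(Function('a')(-2)), -22), S) = Mul(Add(Pow(Mul(-5, -2), Rational(3, 2)), -22), 21) = Mul(Add(Pow(10, Rational(3, 2)), -22), 21) = Mul(Add(Mul(10, Pow(10, Rational(1, 2))), -22), 21) = Mul(Add(-22, Mul(10, Pow(10, Rational(1, 2)))), 21) = Add(-462, Mul(210, Pow(10, Rational(1, 2))))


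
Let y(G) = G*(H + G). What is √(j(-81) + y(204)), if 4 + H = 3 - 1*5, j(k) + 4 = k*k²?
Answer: I*√491053 ≈ 700.75*I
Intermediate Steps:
j(k) = -4 + k³ (j(k) = -4 + k*k² = -4 + k³)
H = -6 (H = -4 + (3 - 1*5) = -4 + (3 - 5) = -4 - 2 = -6)
y(G) = G*(-6 + G)
√(j(-81) + y(204)) = √((-4 + (-81)³) + 204*(-6 + 204)) = √((-4 - 531441) + 204*198) = √(-531445 + 40392) = √(-491053) = I*√491053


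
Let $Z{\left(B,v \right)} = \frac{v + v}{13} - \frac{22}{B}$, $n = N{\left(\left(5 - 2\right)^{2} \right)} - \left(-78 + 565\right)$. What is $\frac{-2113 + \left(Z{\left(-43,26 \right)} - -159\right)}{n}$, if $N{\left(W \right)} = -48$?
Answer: $\frac{83828}{23005} \approx 3.6439$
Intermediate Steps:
$n = -535$ ($n = -48 - \left(-78 + 565\right) = -48 - 487 = -535$)
$Z{\left(B,v \right)} = - \frac{22}{B} + \frac{2 v}{13}$ ($Z{\left(B,v \right)} = 2 v \frac{1}{13} - \frac{22}{B} = \frac{2 v}{13} - \frac{22}{B} = - \frac{22}{B} + \frac{2 v}{13}$)
$\frac{-2113 + \left(Z{\left(-43,26 \right)} - -159\right)}{n} = \frac{-2113 + \left(\left(- \frac{22}{-43} + \frac{2}{13} \cdot 26\right) - -159\right)}{-535} = \left(-2113 + \left(\left(\left(-22\right) \left(- \frac{1}{43}\right) + 4\right) + 159\right)\right) \left(- \frac{1}{535}\right) = \left(-2113 + \left(\left(\frac{22}{43} + 4\right) + 159\right)\right) \left(- \frac{1}{535}\right) = \left(-2113 + \left(\frac{194}{43} + 159\right)\right) \left(- \frac{1}{535}\right) = \left(-2113 + \frac{7031}{43}\right) \left(- \frac{1}{535}\right) = \left(- \frac{83828}{43}\right) \left(- \frac{1}{535}\right) = \frac{83828}{23005}$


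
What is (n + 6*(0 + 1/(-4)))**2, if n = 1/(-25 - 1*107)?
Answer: 39601/17424 ≈ 2.2728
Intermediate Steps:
n = -1/132 (n = 1/(-25 - 107) = 1/(-132) = -1/132 ≈ -0.0075758)
(n + 6*(0 + 1/(-4)))**2 = (-1/132 + 6*(0 + 1/(-4)))**2 = (-1/132 + 6*(0 - 1/4))**2 = (-1/132 + 6*(-1/4))**2 = (-1/132 - 3/2)**2 = (-199/132)**2 = 39601/17424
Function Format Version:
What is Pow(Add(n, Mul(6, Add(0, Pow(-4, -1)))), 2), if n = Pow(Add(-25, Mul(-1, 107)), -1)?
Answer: Rational(39601, 17424) ≈ 2.2728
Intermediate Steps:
n = Rational(-1, 132) (n = Pow(Add(-25, -107), -1) = Pow(-132, -1) = Rational(-1, 132) ≈ -0.0075758)
Pow(Add(n, Mul(6, Add(0, Pow(-4, -1)))), 2) = Pow(Add(Rational(-1, 132), Mul(6, Add(0, Pow(-4, -1)))), 2) = Pow(Add(Rational(-1, 132), Mul(6, Add(0, Rational(-1, 4)))), 2) = Pow(Add(Rational(-1, 132), Mul(6, Rational(-1, 4))), 2) = Pow(Add(Rational(-1, 132), Rational(-3, 2)), 2) = Pow(Rational(-199, 132), 2) = Rational(39601, 17424)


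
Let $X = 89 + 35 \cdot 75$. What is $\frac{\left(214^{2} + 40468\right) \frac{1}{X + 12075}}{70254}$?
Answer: $\frac{43132}{519493203} \approx 8.3027 \cdot 10^{-5}$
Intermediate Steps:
$X = 2714$ ($X = 89 + 2625 = 2714$)
$\frac{\left(214^{2} + 40468\right) \frac{1}{X + 12075}}{70254} = \frac{\left(214^{2} + 40468\right) \frac{1}{2714 + 12075}}{70254} = \frac{45796 + 40468}{14789} \cdot \frac{1}{70254} = 86264 \cdot \frac{1}{14789} \cdot \frac{1}{70254} = \frac{86264}{14789} \cdot \frac{1}{70254} = \frac{43132}{519493203}$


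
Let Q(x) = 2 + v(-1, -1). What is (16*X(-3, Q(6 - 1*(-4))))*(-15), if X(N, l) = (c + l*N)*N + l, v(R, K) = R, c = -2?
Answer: -3840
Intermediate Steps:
Q(x) = 1 (Q(x) = 2 - 1 = 1)
X(N, l) = l + N*(-2 + N*l) (X(N, l) = (-2 + l*N)*N + l = (-2 + N*l)*N + l = N*(-2 + N*l) + l = l + N*(-2 + N*l))
(16*X(-3, Q(6 - 1*(-4))))*(-15) = (16*(1 - 2*(-3) + 1*(-3)**2))*(-15) = (16*(1 + 6 + 1*9))*(-15) = (16*(1 + 6 + 9))*(-15) = (16*16)*(-15) = 256*(-15) = -3840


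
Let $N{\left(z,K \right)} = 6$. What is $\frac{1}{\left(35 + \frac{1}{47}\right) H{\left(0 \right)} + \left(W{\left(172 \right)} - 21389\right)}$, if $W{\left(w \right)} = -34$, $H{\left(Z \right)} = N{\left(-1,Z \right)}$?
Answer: $- \frac{47}{997005} \approx -4.7141 \cdot 10^{-5}$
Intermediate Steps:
$H{\left(Z \right)} = 6$
$\frac{1}{\left(35 + \frac{1}{47}\right) H{\left(0 \right)} + \left(W{\left(172 \right)} - 21389\right)} = \frac{1}{\left(35 + \frac{1}{47}\right) 6 - 21423} = \frac{1}{\frac{1646}{47} \cdot 6 - 21423} = \frac{1}{\frac{9876}{47} - 21423} = \frac{1}{- \frac{997005}{47}} = - \frac{47}{997005}$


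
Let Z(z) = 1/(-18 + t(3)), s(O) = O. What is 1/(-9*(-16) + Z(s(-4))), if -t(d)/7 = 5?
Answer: 53/7631 ≈ 0.0069454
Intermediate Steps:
t(d) = -35 (t(d) = -7*5 = -35)
Z(z) = -1/53 (Z(z) = 1/(-18 - 35) = 1/(-53) = -1/53)
1/(-9*(-16) + Z(s(-4))) = 1/(-9*(-16) - 1/53) = 1/(144 - 1/53) = 1/(7631/53) = 53/7631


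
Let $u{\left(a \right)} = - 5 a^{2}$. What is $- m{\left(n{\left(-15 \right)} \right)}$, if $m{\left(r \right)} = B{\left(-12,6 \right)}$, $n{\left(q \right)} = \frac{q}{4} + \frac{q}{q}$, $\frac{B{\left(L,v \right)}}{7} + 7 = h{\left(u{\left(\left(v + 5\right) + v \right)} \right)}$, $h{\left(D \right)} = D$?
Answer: $10164$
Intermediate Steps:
$B{\left(L,v \right)} = -49 - 35 \left(5 + 2 v\right)^{2}$ ($B{\left(L,v \right)} = -49 + 7 \left(- 5 \left(\left(v + 5\right) + v\right)^{2}\right) = -49 + 7 \left(- 5 \left(\left(5 + v\right) + v\right)^{2}\right) = -49 + 7 \left(- 5 \left(5 + 2 v\right)^{2}\right) = -49 - 35 \left(5 + 2 v\right)^{2}$)
$n{\left(q \right)} = 1 + \frac{q}{4}$ ($n{\left(q \right)} = q \frac{1}{4} + 1 = \frac{q}{4} + 1 = 1 + \frac{q}{4}$)
$m{\left(r \right)} = -10164$ ($m{\left(r \right)} = -924 - 4200 - 140 \cdot 6^{2} = -924 - 4200 - 5040 = -10164$)
$- m{\left(n{\left(-15 \right)} \right)} = \left(-1\right) \left(-10164\right) = 10164$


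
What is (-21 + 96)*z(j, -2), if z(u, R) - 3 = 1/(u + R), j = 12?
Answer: 465/2 ≈ 232.50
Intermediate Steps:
z(u, R) = 3 + 1/(R + u) (z(u, R) = 3 + 1/(u + R) = 3 + 1/(R + u))
(-21 + 96)*z(j, -2) = (-21 + 96)*((1 + 3*(-2) + 3*12)/(-2 + 12)) = 75*((1 - 6 + 36)/10) = 75*((⅒)*31) = 75*(31/10) = 465/2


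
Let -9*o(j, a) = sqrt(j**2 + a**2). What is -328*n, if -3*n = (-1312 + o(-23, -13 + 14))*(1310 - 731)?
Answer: -83054848 - 63304*sqrt(530)/9 ≈ -8.3217e+7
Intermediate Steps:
o(j, a) = -sqrt(a**2 + j**2)/9 (o(j, a) = -sqrt(j**2 + a**2)/9 = -sqrt(a**2 + j**2)/9)
n = 253216 + 193*sqrt(530)/9 (n = -(-1312 - sqrt((-13 + 14)**2 + (-23)**2)/9)*(1310 - 731)/3 = -(-1312 - sqrt(1**2 + 529)/9)*579/3 = -(-1312 - sqrt(1 + 529)/9)*579/3 = -(-1312 - sqrt(530)/9)*579/3 = -(-759648 - 193*sqrt(530)/3)/3 = 253216 + 193*sqrt(530)/9 ≈ 2.5371e+5)
-328*n = -328*(253216 + 193*sqrt(530)/9) = -83054848 - 63304*sqrt(530)/9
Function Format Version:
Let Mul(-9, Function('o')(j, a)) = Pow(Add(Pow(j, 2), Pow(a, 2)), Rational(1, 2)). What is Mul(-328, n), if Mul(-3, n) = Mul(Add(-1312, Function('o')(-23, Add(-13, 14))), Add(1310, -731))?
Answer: Add(-83054848, Mul(Rational(-63304, 9), Pow(530, Rational(1, 2)))) ≈ -8.3217e+7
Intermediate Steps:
Function('o')(j, a) = Mul(Rational(-1, 9), Pow(Add(Pow(a, 2), Pow(j, 2)), Rational(1, 2))) (Function('o')(j, a) = Mul(Rational(-1, 9), Pow(Add(Pow(j, 2), Pow(a, 2)), Rational(1, 2))) = Mul(Rational(-1, 9), Pow(Add(Pow(a, 2), Pow(j, 2)), Rational(1, 2))))
n = Add(253216, Mul(Rational(193, 9), Pow(530, Rational(1, 2)))) (n = Mul(Rational(-1, 3), Mul(Add(-1312, Mul(Rational(-1, 9), Pow(Add(Pow(Add(-13, 14), 2), Pow(-23, 2)), Rational(1, 2)))), Add(1310, -731))) = Mul(Rational(-1, 3), Mul(Add(-1312, Mul(Rational(-1, 9), Pow(Add(Pow(1, 2), 529), Rational(1, 2)))), 579)) = Mul(Rational(-1, 3), Mul(Add(-1312, Mul(Rational(-1, 9), Pow(Add(1, 529), Rational(1, 2)))), 579)) = Mul(Rational(-1, 3), Mul(Add(-1312, Mul(Rational(-1, 9), Pow(530, Rational(1, 2)))), 579)) = Mul(Rational(-1, 3), Add(-759648, Mul(Rational(-193, 3), Pow(530, Rational(1, 2))))) = Add(253216, Mul(Rational(193, 9), Pow(530, Rational(1, 2)))) ≈ 2.5371e+5)
Mul(-328, n) = Mul(-328, Add(253216, Mul(Rational(193, 9), Pow(530, Rational(1, 2))))) = Add(-83054848, Mul(Rational(-63304, 9), Pow(530, Rational(1, 2))))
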